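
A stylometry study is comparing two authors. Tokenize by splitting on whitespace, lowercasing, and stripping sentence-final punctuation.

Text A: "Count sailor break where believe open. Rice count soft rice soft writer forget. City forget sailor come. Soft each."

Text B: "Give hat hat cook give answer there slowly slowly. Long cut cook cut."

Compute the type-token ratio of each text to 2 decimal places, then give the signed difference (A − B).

TTR(A) = 13/19 = 0.68
TTR(B) = 8/13 = 0.62
Difference = 0.68 − 0.62 = 0.06

0.06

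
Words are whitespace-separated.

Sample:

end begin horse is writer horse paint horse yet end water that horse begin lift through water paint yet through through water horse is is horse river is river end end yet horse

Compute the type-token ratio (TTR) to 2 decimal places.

0.36

N = 33 tokens, V = 12 types.
TTR = V / N = 12 / 33 = 0.36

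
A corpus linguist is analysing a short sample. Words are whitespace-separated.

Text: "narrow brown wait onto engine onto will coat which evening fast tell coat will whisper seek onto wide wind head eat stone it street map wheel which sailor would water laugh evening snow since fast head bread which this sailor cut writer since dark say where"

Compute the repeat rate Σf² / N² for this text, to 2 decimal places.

Frequencies: onto:3, which:3, will:2, coat:2, evening:2, fast:2, head:2, sailor:2, since:2, narrow:1, brown:1, wait:1, engine:1, tell:1, whisper:1, seek:1, wide:1, wind:1, eat:1, stone:1, … (15 more, each freq 1)
Σf² = 72; N² = 2116
Repeat rate = 72 / 2116 = 0.03

0.03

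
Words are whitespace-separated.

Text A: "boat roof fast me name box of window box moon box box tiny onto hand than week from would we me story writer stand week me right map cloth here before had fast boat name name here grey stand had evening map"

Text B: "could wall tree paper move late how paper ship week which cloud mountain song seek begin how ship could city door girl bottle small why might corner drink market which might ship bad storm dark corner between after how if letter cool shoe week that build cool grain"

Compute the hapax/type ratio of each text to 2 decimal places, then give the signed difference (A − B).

-0.12

A: hapax=18, V=28, ratio=0.64
B: hapax=28, V=37, ratio=0.76
Difference = 0.64 − 0.76 = -0.12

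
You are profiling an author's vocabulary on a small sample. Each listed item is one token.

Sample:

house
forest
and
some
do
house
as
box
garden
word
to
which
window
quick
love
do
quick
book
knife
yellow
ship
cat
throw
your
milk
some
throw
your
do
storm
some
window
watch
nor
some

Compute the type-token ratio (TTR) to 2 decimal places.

0.71

N = 35 tokens, V = 25 types.
TTR = V / N = 25 / 35 = 0.71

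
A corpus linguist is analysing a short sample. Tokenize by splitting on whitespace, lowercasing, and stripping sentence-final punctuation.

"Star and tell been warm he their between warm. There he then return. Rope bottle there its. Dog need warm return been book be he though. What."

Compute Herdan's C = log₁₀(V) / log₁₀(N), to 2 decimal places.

0.91

N = 27, V = 20.
log₁₀(V) = 1.301030, log₁₀(N) = 1.431364
C = 1.301030 / 1.431364 = 0.91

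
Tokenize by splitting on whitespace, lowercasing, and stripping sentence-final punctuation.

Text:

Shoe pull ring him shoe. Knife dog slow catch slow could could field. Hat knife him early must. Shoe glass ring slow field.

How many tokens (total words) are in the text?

23

Tokens: shoe, pull, ring, him, shoe, knife, dog, slow, catch, slow, could, could, field, hat, knife, him, early, must, shoe, glass, ring, slow, field
N = 23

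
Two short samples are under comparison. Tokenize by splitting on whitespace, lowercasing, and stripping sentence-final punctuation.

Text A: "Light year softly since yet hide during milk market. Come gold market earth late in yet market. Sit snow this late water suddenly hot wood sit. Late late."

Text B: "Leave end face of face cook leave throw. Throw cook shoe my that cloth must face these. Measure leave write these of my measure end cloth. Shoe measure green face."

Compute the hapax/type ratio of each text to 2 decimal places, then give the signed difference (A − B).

0.54

A: hapax=17, V=21, ratio=0.81
B: hapax=4, V=15, ratio=0.27
Difference = 0.81 − 0.27 = 0.54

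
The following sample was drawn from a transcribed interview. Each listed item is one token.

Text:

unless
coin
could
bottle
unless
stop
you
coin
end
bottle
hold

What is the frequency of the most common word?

Frequencies: unless:2, coin:2, bottle:2, could:1, stop:1, you:1, end:1, hold:1
Most common: 'unless' with frequency 2.

2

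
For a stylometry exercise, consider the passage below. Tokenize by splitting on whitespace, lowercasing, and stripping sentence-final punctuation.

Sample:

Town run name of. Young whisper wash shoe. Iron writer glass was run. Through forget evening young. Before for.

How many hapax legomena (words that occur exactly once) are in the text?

Frequencies: run:2, young:2, town:1, name:1, of:1, whisper:1, wash:1, shoe:1, iron:1, writer:1, glass:1, was:1, through:1, forget:1, evening:1, before:1, for:1
Hapax (freq=1): before, evening, for, forget, glass, iron, name, of, shoe, through, town, was, wash, whisper, writer

15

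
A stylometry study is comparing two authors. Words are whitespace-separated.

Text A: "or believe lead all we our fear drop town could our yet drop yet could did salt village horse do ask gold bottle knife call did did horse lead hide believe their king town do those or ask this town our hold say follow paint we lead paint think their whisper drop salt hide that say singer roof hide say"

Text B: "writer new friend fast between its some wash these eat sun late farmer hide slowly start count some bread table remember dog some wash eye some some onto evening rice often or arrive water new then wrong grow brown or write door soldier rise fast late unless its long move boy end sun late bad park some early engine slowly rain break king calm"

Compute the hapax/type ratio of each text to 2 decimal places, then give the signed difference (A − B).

-0.33

A: hapax=17, V=35, ratio=0.49
B: hapax=41, V=50, ratio=0.82
Difference = 0.49 − 0.82 = -0.33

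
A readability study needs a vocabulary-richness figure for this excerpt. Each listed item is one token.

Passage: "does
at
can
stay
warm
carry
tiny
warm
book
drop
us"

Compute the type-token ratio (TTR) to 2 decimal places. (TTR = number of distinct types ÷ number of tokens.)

0.91

N = 11 tokens, V = 10 types.
TTR = V / N = 10 / 11 = 0.91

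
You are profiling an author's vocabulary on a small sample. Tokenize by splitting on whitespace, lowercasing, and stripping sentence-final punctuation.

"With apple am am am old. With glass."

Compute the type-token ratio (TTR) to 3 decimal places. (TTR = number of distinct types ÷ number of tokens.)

N = 8 tokens, V = 5 types.
TTR = V / N = 5 / 8 = 0.625

0.625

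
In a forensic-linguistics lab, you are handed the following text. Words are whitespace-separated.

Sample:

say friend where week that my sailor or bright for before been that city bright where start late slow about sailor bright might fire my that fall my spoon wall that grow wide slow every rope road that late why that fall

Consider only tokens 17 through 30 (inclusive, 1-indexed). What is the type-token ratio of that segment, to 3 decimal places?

0.929

Segment tokens 17–30: start, late, slow, about, sailor, bright, might, fire, my, that, fall, my, spoon, wall
Segment N = 14, segment V = 13.
TTR = 13 / 14 = 0.929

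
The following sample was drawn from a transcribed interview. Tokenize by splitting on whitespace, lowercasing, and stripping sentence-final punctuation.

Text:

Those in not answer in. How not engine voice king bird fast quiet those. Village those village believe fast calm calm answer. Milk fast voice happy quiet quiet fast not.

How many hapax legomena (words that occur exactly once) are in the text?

7

Frequencies: fast:4, those:3, not:3, quiet:3, in:2, answer:2, voice:2, village:2, calm:2, how:1, engine:1, king:1, bird:1, believe:1, milk:1, happy:1
Hapax (freq=1): believe, bird, engine, happy, how, king, milk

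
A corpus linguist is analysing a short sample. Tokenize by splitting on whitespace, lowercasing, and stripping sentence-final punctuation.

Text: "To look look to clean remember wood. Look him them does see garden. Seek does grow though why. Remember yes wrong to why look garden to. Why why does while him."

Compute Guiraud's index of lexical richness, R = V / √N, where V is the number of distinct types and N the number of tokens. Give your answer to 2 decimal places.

N = 31, V = 17.
√N = 5.567764
R = 17 / 5.567764 = 3.05

3.05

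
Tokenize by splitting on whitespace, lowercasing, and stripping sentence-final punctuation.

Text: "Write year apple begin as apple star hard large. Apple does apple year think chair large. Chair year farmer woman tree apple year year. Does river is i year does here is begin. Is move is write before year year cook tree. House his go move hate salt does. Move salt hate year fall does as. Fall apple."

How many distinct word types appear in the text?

27

Distinct types: {apple, as, before, begin, chair, cook, does, fall, farmer, go, hard, hate, here, his, house, i, is, large, move, river, salt, star, think, tree, woman, write, year}
V = 27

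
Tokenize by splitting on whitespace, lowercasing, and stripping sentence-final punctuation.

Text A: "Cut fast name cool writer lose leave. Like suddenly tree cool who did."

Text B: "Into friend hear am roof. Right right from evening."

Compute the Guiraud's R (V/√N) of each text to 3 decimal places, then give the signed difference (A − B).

0.661

A: V=12, N=13, R=3.328
B: V=8, N=9, R=2.667
Difference = 3.328 − 2.667 = 0.661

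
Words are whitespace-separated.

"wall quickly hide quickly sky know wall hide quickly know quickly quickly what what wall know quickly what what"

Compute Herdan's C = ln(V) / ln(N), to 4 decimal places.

N = 19, V = 6.
ln(V) = 1.791759, ln(N) = 2.944439
C = 1.791759 / 2.944439 = 0.6085

0.6085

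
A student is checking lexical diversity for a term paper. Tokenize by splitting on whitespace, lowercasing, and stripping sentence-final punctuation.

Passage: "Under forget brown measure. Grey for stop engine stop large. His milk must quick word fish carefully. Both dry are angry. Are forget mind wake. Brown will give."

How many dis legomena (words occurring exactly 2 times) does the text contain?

Frequencies: forget:2, brown:2, stop:2, are:2, under:1, measure:1, grey:1, for:1, engine:1, large:1, his:1, milk:1, must:1, quick:1, word:1, fish:1, carefully:1, both:1, dry:1, angry:1, … (4 more, each freq 1)
Words with frequency 2: are, brown, forget, stop

4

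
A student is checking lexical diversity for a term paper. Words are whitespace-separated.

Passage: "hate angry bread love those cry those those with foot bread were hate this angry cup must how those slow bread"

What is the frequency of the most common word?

Frequencies: those:4, bread:3, hate:2, angry:2, love:1, cry:1, with:1, foot:1, were:1, this:1, cup:1, must:1, how:1, slow:1
Most common: 'those' with frequency 4.

4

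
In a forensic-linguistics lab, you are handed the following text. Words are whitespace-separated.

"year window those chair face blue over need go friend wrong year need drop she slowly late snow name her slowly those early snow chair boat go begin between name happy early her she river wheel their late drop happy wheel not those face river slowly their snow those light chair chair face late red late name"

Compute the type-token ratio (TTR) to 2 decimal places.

N = 57 tokens, V = 29 types.
TTR = V / N = 29 / 57 = 0.51

0.51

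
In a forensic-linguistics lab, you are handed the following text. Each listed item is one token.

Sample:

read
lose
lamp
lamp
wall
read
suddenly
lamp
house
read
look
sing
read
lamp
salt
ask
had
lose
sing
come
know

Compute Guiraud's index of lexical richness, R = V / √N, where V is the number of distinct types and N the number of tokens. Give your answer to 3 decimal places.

N = 21, V = 13.
√N = 4.582576
R = 13 / 4.582576 = 2.837

2.837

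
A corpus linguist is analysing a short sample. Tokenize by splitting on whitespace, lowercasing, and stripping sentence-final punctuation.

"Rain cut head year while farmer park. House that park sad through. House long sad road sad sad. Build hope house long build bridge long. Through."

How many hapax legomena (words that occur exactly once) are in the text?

Frequencies: sad:4, house:3, long:3, park:2, through:2, build:2, rain:1, cut:1, head:1, year:1, while:1, farmer:1, that:1, road:1, hope:1, bridge:1
Hapax (freq=1): bridge, cut, farmer, head, hope, rain, road, that, while, year

10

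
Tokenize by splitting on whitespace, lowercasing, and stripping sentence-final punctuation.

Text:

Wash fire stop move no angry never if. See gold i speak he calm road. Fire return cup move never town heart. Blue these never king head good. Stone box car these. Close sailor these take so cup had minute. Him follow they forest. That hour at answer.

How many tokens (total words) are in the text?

48

Tokens: wash, fire, stop, move, no, angry, never, if, see, gold, i, speak, he, calm, road, fire, return, cup, move, never, town, heart, blue, these, never, king, head, good, stone, box, car, these, close, sailor, these, take, so, cup, had, minute, him, follow, they, forest, that, hour, at, answer
N = 48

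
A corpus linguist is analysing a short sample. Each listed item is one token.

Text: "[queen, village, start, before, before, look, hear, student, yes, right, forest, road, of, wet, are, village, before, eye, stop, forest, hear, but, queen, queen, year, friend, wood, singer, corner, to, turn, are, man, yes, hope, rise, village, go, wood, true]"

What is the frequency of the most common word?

3

Frequencies: queen:3, village:3, before:3, hear:2, yes:2, forest:2, are:2, wood:2, start:1, look:1, student:1, right:1, road:1, of:1, wet:1, eye:1, stop:1, but:1, year:1, friend:1, … (9 more, each freq 1)
Most common: 'queen' with frequency 3.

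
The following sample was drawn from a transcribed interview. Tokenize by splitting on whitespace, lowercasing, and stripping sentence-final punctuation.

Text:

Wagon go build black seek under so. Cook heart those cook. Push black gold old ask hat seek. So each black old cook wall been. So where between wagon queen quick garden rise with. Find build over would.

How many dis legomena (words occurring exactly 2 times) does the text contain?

Frequencies: black:3, so:3, cook:3, wagon:2, build:2, seek:2, old:2, go:1, under:1, heart:1, those:1, push:1, gold:1, ask:1, hat:1, each:1, wall:1, been:1, where:1, between:1, … (8 more, each freq 1)
Words with frequency 2: build, old, seek, wagon

4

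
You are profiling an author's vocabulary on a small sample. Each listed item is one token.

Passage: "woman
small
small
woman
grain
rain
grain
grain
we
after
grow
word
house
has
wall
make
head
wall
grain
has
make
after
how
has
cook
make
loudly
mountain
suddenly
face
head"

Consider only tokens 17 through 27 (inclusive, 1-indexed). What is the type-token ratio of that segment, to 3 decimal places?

0.818

Segment tokens 17–27: head, wall, grain, has, make, after, how, has, cook, make, loudly
Segment N = 11, segment V = 9.
TTR = 9 / 11 = 0.818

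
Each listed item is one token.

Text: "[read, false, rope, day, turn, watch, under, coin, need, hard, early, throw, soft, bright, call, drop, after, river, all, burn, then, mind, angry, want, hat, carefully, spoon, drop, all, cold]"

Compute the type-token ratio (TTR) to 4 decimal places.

N = 30 tokens, V = 28 types.
TTR = V / N = 28 / 30 = 0.9333

0.9333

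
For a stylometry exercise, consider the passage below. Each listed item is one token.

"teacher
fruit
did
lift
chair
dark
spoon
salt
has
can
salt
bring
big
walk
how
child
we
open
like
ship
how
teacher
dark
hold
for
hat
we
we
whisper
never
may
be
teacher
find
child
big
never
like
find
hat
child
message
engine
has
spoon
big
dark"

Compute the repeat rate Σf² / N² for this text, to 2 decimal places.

0.04

Frequencies: teacher:3, dark:3, big:3, child:3, we:3, spoon:2, salt:2, has:2, how:2, like:2, hat:2, never:2, find:2, fruit:1, did:1, lift:1, chair:1, can:1, bring:1, walk:1, … (9 more, each freq 1)
Σf² = 93; N² = 2209
Repeat rate = 93 / 2209 = 0.04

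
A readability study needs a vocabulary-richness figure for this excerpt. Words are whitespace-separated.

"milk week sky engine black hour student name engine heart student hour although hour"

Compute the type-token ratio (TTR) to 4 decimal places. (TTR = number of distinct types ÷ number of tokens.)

0.7143

N = 14 tokens, V = 10 types.
TTR = V / N = 10 / 14 = 0.7143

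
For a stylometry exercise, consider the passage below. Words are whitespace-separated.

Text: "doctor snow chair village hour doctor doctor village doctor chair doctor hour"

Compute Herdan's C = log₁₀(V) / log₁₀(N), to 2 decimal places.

0.65

N = 12, V = 5.
log₁₀(V) = 0.698970, log₁₀(N) = 1.079181
C = 0.698970 / 1.079181 = 0.65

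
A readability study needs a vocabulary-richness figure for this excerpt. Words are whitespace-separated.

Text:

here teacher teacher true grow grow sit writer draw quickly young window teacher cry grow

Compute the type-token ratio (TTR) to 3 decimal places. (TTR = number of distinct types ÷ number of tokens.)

0.733

N = 15 tokens, V = 11 types.
TTR = V / N = 11 / 15 = 0.733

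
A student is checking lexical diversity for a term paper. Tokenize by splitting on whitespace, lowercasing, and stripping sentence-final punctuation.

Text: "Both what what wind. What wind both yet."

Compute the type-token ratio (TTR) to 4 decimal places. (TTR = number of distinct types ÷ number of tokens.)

N = 8 tokens, V = 4 types.
TTR = V / N = 4 / 8 = 0.5000

0.5000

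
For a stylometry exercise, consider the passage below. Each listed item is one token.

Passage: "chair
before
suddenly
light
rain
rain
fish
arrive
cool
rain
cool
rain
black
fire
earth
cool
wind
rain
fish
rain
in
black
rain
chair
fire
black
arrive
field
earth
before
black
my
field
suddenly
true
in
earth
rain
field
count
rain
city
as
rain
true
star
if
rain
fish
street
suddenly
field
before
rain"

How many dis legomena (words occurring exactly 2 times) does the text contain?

5

Frequencies: rain:12, black:4, field:4, before:3, suddenly:3, fish:3, cool:3, earth:3, chair:2, arrive:2, fire:2, in:2, true:2, light:1, wind:1, my:1, count:1, city:1, as:1, star:1, … (2 more, each freq 1)
Words with frequency 2: arrive, chair, fire, in, true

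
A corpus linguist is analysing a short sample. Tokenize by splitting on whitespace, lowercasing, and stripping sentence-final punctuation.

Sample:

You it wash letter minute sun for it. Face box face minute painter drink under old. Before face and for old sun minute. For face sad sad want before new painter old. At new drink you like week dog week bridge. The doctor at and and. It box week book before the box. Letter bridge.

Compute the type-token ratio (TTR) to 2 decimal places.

N = 55 tokens, V = 26 types.
TTR = V / N = 26 / 55 = 0.47

0.47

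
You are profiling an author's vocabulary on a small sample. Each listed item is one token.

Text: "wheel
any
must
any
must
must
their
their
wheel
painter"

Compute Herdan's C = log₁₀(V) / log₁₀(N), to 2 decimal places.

N = 10, V = 5.
log₁₀(V) = 0.698970, log₁₀(N) = 1.000000
C = 0.698970 / 1.000000 = 0.70

0.70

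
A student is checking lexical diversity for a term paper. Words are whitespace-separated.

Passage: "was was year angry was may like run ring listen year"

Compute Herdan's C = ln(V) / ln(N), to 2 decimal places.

N = 11, V = 8.
ln(V) = 2.079442, ln(N) = 2.397895
C = 2.079442 / 2.397895 = 0.87

0.87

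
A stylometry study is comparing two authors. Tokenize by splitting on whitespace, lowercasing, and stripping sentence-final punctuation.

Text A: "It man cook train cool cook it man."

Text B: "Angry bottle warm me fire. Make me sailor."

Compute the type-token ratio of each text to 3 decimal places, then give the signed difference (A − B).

TTR(A) = 5/8 = 0.625
TTR(B) = 7/8 = 0.875
Difference = 0.625 − 0.875 = -0.250

-0.250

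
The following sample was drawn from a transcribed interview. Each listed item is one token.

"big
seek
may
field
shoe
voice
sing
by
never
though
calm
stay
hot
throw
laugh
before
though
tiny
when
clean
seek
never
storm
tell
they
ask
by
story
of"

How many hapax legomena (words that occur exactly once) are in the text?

Frequencies: seek:2, by:2, never:2, though:2, big:1, may:1, field:1, shoe:1, voice:1, sing:1, calm:1, stay:1, hot:1, throw:1, laugh:1, before:1, tiny:1, when:1, clean:1, storm:1, … (5 more, each freq 1)
Hapax (freq=1): ask, before, big, calm, clean, field, hot, laugh, may, of, shoe, sing, stay, storm, story, tell, they, throw, tiny, voice, when

21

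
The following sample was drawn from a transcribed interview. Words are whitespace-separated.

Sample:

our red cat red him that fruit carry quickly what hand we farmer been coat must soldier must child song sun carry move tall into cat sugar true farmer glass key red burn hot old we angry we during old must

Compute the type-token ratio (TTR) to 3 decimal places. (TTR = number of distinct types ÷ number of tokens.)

N = 41 tokens, V = 31 types.
TTR = V / N = 31 / 41 = 0.756

0.756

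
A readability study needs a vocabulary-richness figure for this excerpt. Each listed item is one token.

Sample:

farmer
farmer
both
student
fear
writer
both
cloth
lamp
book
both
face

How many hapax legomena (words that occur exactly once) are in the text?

Frequencies: both:3, farmer:2, student:1, fear:1, writer:1, cloth:1, lamp:1, book:1, face:1
Hapax (freq=1): book, cloth, face, fear, lamp, student, writer

7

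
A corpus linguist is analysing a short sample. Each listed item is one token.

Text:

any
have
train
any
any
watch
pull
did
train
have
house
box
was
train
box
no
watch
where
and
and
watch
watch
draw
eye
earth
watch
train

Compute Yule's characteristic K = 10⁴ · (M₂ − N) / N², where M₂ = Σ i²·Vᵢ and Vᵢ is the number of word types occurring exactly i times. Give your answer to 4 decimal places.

603.5665

Frequencies: watch:5, train:4, any:3, have:2, box:2, and:2, pull:1, did:1, house:1, was:1, no:1, where:1, draw:1, eye:1, earth:1
N = 27. Frequency spectrum: V_1=9, V_2=3, V_3=1, V_4=1, V_5=1
M₂ = 1²·9 + 2²·3 + 3²·1 + 4²·1 + 5²·1 = 71
K = 10000 × (71 − 27) / 27² = 603.5665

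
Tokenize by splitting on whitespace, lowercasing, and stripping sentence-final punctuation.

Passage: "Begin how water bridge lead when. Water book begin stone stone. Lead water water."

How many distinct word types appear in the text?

8

Distinct types: {begin, book, bridge, how, lead, stone, water, when}
V = 8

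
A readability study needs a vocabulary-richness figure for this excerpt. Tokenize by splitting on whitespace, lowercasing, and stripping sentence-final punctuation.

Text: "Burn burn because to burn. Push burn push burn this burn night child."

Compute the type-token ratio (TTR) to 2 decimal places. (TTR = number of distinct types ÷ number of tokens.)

0.54

N = 13 tokens, V = 7 types.
TTR = V / N = 7 / 13 = 0.54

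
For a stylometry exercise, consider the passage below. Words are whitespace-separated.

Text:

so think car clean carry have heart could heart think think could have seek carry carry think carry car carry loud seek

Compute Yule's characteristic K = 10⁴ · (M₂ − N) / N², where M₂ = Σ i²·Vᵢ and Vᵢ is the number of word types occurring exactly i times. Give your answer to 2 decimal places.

Frequencies: carry:5, think:4, car:2, have:2, heart:2, could:2, seek:2, so:1, clean:1, loud:1
N = 22. Frequency spectrum: V_1=3, V_2=5, V_4=1, V_5=1
M₂ = 1²·3 + 2²·5 + 4²·1 + 5²·1 = 64
K = 10000 × (64 − 22) / 22² = 867.77

867.77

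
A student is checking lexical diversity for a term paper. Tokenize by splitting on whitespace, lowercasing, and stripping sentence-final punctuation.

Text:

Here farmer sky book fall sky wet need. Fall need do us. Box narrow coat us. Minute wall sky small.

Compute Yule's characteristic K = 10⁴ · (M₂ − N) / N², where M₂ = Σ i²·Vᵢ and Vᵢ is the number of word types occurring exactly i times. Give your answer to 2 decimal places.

300.00

Frequencies: sky:3, fall:2, need:2, us:2, here:1, farmer:1, book:1, wet:1, do:1, box:1, narrow:1, coat:1, minute:1, wall:1, small:1
N = 20. Frequency spectrum: V_1=11, V_2=3, V_3=1
M₂ = 1²·11 + 2²·3 + 3²·1 = 32
K = 10000 × (32 − 20) / 20² = 300.00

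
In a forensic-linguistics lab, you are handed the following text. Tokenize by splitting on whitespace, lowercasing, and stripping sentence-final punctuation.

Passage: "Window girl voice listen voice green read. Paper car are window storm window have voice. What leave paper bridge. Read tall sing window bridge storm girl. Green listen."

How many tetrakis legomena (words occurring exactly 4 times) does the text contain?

Frequencies: window:4, voice:3, girl:2, listen:2, green:2, read:2, paper:2, storm:2, bridge:2, car:1, are:1, have:1, what:1, leave:1, tall:1, sing:1
Words with frequency 4: window

1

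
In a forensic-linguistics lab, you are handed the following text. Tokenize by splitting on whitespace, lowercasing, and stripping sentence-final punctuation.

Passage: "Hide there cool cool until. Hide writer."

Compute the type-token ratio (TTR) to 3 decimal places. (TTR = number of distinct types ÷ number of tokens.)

0.714

N = 7 tokens, V = 5 types.
TTR = V / N = 5 / 7 = 0.714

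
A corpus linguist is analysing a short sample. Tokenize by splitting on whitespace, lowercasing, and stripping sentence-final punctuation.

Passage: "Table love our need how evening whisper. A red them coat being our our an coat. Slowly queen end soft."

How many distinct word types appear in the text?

17

Distinct types: {a, an, being, coat, end, evening, how, love, need, our, queen, red, slowly, soft, table, them, whisper}
V = 17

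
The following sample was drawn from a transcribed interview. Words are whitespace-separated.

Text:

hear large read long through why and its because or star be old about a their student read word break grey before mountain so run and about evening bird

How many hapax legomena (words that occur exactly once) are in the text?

23

Frequencies: read:2, and:2, about:2, hear:1, large:1, long:1, through:1, why:1, its:1, because:1, or:1, star:1, be:1, old:1, a:1, their:1, student:1, word:1, break:1, grey:1, … (6 more, each freq 1)
Hapax (freq=1): a, be, because, before, bird, break, evening, grey, hear, its, large, long, mountain, old, or, run, so, star, student, their, through, why, word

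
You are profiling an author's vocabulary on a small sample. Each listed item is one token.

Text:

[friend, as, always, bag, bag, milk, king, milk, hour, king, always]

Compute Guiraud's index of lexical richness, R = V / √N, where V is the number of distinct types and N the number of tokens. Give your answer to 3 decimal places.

2.111

N = 11, V = 7.
√N = 3.316625
R = 7 / 3.316625 = 2.111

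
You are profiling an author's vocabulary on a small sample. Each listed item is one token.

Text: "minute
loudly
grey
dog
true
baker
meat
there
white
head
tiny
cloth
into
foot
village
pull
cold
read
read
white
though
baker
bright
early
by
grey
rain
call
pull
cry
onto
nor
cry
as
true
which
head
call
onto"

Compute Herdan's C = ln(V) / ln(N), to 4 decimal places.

N = 39, V = 29.
ln(V) = 3.367296, ln(N) = 3.663562
C = 3.367296 / 3.663562 = 0.9191

0.9191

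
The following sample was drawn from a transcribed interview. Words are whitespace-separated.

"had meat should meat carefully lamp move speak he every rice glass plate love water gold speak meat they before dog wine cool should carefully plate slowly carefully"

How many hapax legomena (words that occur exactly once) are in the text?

16

Frequencies: meat:3, carefully:3, should:2, speak:2, plate:2, had:1, lamp:1, move:1, he:1, every:1, rice:1, glass:1, love:1, water:1, gold:1, they:1, before:1, dog:1, wine:1, cool:1, … (1 more, each freq 1)
Hapax (freq=1): before, cool, dog, every, glass, gold, had, he, lamp, love, move, rice, slowly, they, water, wine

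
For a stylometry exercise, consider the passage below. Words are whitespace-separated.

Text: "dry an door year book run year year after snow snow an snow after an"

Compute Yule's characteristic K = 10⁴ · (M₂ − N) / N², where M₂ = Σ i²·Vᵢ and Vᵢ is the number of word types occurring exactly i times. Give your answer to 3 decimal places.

888.889

Frequencies: an:3, year:3, snow:3, after:2, dry:1, door:1, book:1, run:1
N = 15. Frequency spectrum: V_1=4, V_2=1, V_3=3
M₂ = 1²·4 + 2²·1 + 3²·3 = 35
K = 10000 × (35 − 15) / 15² = 888.889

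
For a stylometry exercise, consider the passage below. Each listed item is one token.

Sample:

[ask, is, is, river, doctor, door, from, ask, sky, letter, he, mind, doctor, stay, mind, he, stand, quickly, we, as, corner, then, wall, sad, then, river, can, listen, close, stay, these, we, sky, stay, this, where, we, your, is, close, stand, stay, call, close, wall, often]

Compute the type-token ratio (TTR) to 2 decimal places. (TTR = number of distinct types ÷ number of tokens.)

N = 46 tokens, V = 28 types.
TTR = V / N = 28 / 46 = 0.61

0.61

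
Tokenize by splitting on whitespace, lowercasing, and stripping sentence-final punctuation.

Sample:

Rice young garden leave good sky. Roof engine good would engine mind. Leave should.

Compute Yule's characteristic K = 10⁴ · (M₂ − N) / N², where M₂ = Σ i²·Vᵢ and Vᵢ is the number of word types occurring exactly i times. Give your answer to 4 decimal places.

Frequencies: leave:2, good:2, engine:2, rice:1, young:1, garden:1, sky:1, roof:1, would:1, mind:1, should:1
N = 14. Frequency spectrum: V_1=8, V_2=3
M₂ = 1²·8 + 2²·3 = 20
K = 10000 × (20 − 14) / 14² = 306.1224

306.1224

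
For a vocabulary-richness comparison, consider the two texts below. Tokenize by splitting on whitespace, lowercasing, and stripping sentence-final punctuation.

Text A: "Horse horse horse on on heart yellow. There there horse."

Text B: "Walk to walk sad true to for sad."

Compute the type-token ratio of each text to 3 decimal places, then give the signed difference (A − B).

TTR(A) = 5/10 = 0.500
TTR(B) = 5/8 = 0.625
Difference = 0.500 − 0.625 = -0.125

-0.125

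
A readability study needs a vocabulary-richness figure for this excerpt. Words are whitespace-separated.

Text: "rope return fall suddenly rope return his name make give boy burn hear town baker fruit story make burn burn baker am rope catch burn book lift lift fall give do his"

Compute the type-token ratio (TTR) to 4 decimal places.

N = 32 tokens, V = 20 types.
TTR = V / N = 20 / 32 = 0.6250

0.6250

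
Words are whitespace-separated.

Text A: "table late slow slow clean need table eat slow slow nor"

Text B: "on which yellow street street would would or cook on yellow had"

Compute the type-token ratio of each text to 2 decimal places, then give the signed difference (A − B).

TTR(A) = 7/11 = 0.64
TTR(B) = 8/12 = 0.67
Difference = 0.64 − 0.67 = -0.03

-0.03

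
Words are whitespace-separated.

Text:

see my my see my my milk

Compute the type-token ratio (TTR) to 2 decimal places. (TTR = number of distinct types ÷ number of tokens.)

0.43

N = 7 tokens, V = 3 types.
TTR = V / N = 3 / 7 = 0.43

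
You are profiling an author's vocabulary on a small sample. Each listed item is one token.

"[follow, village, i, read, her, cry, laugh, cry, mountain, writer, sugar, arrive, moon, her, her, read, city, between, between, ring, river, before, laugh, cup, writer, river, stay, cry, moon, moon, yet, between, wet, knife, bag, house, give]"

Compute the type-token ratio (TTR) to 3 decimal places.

N = 37 tokens, V = 25 types.
TTR = V / N = 25 / 37 = 0.676

0.676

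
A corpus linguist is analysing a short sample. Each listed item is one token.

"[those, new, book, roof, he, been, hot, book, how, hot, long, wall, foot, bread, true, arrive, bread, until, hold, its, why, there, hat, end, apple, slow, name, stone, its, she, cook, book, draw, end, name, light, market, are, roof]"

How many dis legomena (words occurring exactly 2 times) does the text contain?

6

Frequencies: book:3, roof:2, hot:2, bread:2, its:2, end:2, name:2, those:1, new:1, he:1, been:1, how:1, long:1, wall:1, foot:1, true:1, arrive:1, until:1, hold:1, why:1, … (11 more, each freq 1)
Words with frequency 2: bread, end, hot, its, name, roof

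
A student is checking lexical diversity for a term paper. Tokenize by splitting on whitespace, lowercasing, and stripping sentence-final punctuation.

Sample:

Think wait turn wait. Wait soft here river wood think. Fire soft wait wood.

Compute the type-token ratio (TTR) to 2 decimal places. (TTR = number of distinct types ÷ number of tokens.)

N = 14 tokens, V = 8 types.
TTR = V / N = 8 / 14 = 0.57

0.57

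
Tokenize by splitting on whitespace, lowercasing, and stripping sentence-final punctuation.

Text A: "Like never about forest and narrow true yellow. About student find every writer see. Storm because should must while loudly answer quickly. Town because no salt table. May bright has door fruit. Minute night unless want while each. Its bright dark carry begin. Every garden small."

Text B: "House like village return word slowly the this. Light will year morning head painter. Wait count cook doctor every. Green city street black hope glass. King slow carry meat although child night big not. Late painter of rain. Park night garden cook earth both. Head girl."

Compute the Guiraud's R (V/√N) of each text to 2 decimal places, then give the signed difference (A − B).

-0.14

A: V=41, N=46, R=6.05
B: V=42, N=46, R=6.19
Difference = 6.05 − 6.19 = -0.14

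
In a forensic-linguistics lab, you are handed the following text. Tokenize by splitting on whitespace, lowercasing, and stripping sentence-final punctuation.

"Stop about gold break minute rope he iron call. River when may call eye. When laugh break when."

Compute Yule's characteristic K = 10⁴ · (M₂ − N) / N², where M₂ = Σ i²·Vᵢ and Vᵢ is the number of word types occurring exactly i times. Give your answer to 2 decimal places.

Frequencies: when:3, break:2, call:2, stop:1, about:1, gold:1, minute:1, rope:1, he:1, iron:1, river:1, may:1, eye:1, laugh:1
N = 18. Frequency spectrum: V_1=11, V_2=2, V_3=1
M₂ = 1²·11 + 2²·2 + 3²·1 = 28
K = 10000 × (28 − 18) / 18² = 308.64

308.64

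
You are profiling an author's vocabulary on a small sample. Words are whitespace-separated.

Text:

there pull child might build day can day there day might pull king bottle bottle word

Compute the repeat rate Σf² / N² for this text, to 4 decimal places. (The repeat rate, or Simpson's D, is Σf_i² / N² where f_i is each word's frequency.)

0.1172

Frequencies: day:3, there:2, pull:2, might:2, bottle:2, child:1, build:1, can:1, king:1, word:1
Σf² = 30; N² = 256
Repeat rate = 30 / 256 = 0.1172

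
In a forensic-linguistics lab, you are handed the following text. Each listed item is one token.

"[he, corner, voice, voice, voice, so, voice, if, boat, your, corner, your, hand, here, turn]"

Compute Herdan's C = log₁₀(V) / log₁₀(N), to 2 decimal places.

0.85

N = 15, V = 10.
log₁₀(V) = 1.000000, log₁₀(N) = 1.176091
C = 1.000000 / 1.176091 = 0.85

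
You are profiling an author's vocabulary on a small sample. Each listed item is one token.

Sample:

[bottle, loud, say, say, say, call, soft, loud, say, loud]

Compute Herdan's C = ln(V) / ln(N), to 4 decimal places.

0.6990

N = 10, V = 5.
ln(V) = 1.609438, ln(N) = 2.302585
C = 1.609438 / 2.302585 = 0.6990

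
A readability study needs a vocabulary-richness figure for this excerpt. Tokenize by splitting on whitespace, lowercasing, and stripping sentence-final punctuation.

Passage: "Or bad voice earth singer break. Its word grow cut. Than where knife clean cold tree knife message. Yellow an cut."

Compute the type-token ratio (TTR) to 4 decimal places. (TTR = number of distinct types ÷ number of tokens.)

N = 21 tokens, V = 19 types.
TTR = V / N = 19 / 21 = 0.9048

0.9048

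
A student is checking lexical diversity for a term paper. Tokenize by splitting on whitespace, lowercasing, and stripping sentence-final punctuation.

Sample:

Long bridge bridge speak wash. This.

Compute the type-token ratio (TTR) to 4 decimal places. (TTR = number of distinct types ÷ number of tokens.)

0.8333

N = 6 tokens, V = 5 types.
TTR = V / N = 5 / 6 = 0.8333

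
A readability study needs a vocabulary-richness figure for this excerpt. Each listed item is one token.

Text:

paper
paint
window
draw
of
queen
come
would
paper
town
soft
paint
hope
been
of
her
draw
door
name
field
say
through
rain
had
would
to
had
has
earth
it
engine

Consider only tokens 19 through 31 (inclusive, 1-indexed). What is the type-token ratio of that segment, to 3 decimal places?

Segment tokens 19–31: name, field, say, through, rain, had, would, to, had, has, earth, it, engine
Segment N = 13, segment V = 12.
TTR = 12 / 13 = 0.923

0.923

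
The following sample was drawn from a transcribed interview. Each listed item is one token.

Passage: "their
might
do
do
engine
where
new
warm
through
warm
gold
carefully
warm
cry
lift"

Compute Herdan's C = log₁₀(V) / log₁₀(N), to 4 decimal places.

0.9176

N = 15, V = 12.
log₁₀(V) = 1.079181, log₁₀(N) = 1.176091
C = 1.079181 / 1.176091 = 0.9176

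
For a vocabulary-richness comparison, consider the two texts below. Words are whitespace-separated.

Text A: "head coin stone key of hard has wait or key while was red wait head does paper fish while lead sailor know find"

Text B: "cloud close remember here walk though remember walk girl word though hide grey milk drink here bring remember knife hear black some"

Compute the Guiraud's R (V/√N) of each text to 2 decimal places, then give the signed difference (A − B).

0.34

A: V=19, N=23, R=3.96
B: V=17, N=22, R=3.62
Difference = 3.96 − 3.62 = 0.34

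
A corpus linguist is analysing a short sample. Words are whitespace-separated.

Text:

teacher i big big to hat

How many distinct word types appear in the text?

Distinct types: {big, hat, i, teacher, to}
V = 5

5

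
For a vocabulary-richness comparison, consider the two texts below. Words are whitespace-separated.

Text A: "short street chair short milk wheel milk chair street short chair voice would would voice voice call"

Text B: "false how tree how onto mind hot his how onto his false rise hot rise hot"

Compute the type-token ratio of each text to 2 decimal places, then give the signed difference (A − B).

-0.03

TTR(A) = 8/17 = 0.47
TTR(B) = 8/16 = 0.50
Difference = 0.47 − 0.50 = -0.03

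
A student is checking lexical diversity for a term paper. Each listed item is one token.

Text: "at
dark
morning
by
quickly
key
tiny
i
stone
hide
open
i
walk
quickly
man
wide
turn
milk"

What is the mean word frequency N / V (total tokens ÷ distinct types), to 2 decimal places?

N = 18 tokens, V = 16 types.
Mean frequency = N / V = 18 / 16 = 1.13

1.13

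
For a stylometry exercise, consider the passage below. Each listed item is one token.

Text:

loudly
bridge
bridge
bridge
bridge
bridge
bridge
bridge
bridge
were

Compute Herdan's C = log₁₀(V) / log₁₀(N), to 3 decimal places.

0.477

N = 10, V = 3.
log₁₀(V) = 0.477121, log₁₀(N) = 1.000000
C = 0.477121 / 1.000000 = 0.477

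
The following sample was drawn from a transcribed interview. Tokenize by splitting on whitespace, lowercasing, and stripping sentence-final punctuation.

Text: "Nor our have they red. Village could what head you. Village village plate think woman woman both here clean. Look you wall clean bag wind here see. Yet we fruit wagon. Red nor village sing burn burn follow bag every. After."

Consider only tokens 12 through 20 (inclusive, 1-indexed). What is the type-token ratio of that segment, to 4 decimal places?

Segment tokens 12–20: village, plate, think, woman, woman, both, here, clean, look
Segment N = 9, segment V = 8.
TTR = 8 / 9 = 0.8889

0.8889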